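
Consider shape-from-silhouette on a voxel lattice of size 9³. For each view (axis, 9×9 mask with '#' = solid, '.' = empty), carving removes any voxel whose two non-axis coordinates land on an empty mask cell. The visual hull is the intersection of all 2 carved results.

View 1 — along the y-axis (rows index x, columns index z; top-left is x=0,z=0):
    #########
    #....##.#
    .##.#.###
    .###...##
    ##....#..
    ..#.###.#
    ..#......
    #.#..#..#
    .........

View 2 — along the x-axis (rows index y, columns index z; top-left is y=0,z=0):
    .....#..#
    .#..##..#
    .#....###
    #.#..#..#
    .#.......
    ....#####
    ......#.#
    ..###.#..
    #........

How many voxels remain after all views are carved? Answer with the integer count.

before carving: 729 voxels (9×9×9)
after view 1 [y-axis, 37 of 81 cells solid] → remaining = 333
after view 2 [x-axis, 27 of 81 cells solid] → remaining = 121

remaining voxels: 121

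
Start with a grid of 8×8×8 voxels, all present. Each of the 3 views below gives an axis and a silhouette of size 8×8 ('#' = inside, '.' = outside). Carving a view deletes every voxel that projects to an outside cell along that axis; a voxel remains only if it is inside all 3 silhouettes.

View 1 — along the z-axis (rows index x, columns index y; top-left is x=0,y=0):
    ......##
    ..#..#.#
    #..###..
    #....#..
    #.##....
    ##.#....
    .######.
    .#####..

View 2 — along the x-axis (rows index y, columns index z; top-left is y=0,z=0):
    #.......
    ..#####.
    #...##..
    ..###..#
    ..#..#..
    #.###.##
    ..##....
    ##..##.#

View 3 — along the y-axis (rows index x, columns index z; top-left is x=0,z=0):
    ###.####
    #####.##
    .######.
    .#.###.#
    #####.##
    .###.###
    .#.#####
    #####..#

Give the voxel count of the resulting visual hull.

before carving: 512 voxels (8×8×8)
[1] z-view keeps 28 columns → grid now 224
[2] x-view keeps 28 columns → grid now 101
[3] y-view keeps 50 columns → grid now 74

voxel count = 74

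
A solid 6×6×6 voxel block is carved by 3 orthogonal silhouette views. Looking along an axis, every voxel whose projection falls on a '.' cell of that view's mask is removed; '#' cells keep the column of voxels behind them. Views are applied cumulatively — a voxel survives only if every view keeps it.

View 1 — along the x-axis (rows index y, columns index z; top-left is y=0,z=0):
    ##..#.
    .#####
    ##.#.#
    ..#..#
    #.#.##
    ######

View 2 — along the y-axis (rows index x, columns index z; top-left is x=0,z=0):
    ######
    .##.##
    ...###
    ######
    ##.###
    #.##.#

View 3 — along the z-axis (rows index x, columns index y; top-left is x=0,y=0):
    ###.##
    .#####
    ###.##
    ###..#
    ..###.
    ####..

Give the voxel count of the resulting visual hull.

83 voxels

start: 6×6×6 = 216 voxels
[1] x-view keeps 24 columns → grid now 144
[2] y-view keeps 28 columns → grid now 113
[3] z-view keeps 26 columns → grid now 83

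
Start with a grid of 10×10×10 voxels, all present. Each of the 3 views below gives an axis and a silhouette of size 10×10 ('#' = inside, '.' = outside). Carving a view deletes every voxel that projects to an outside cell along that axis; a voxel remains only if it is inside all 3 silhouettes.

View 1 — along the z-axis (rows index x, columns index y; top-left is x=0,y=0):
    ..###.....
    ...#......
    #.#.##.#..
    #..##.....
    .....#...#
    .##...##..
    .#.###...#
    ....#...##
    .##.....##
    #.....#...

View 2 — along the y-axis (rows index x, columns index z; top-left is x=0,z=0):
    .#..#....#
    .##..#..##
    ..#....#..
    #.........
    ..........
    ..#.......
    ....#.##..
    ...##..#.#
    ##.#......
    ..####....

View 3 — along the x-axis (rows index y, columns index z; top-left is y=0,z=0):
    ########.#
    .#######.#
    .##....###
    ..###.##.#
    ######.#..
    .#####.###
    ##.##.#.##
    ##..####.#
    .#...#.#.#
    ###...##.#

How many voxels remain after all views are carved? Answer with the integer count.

remaining voxels: 52

full grid |V| = 1000
step 1: project along z, AND mask (32/100) → |grid| = 320
step 2: project along y, AND mask (26/100) → |grid| = 78
step 3: project along x, AND mask (67/100) → |grid| = 52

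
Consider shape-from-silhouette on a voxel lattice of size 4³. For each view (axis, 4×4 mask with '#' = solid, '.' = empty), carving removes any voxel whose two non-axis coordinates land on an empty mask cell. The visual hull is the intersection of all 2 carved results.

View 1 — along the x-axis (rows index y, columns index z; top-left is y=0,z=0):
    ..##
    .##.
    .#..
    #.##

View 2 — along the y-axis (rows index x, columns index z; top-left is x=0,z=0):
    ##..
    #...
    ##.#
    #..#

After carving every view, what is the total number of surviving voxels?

voxel count = 12

initial block: 4^3 = 64
step 1: project along x, AND mask (8/16) → |grid| = 32
step 2: project along y, AND mask (8/16) → |grid| = 12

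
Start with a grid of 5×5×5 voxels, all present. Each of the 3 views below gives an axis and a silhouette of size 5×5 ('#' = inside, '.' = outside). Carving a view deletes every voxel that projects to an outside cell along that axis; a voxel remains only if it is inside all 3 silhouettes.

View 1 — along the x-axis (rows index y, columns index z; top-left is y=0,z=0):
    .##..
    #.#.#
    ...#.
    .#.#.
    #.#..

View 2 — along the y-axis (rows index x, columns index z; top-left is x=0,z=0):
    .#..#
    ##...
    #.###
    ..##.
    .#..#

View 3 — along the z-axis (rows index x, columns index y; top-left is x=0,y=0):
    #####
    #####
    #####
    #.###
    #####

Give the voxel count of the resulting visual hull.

full grid |V| = 125
step 1: project along x, AND mask (10/25) → |grid| = 50
step 2: project along y, AND mask (12/25) → |grid| = 23
step 3: project along z, AND mask (24/25) → |grid| = 22

22 voxels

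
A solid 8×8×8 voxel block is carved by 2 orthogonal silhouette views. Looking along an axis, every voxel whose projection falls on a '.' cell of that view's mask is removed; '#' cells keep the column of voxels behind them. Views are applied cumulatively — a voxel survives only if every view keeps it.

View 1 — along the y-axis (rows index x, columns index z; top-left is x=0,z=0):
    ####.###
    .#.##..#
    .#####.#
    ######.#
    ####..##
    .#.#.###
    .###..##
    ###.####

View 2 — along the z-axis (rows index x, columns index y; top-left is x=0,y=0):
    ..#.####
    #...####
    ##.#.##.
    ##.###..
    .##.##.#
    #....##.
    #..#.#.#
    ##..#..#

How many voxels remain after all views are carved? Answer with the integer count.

full grid |V| = 512
  1. axis=1 (XZ plane), |mask|=47  ⇒  voxels=376
  2. axis=2 (XY plane), |mask|=36  ⇒  voxels=213

213 voxels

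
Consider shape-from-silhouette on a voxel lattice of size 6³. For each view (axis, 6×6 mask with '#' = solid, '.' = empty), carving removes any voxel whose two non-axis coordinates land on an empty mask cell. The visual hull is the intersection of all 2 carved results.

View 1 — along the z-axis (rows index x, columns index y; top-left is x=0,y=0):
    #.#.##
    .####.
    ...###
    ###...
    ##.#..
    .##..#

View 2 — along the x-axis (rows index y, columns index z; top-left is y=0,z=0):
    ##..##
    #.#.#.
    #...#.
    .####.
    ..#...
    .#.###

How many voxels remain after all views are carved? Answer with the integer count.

start: 6×6×6 = 216 voxels
V1 z: intersect with XY mask (20 set) -- 120 left
V2 x: intersect with YZ mask (18 set) -- 59 left

|visual hull| = 59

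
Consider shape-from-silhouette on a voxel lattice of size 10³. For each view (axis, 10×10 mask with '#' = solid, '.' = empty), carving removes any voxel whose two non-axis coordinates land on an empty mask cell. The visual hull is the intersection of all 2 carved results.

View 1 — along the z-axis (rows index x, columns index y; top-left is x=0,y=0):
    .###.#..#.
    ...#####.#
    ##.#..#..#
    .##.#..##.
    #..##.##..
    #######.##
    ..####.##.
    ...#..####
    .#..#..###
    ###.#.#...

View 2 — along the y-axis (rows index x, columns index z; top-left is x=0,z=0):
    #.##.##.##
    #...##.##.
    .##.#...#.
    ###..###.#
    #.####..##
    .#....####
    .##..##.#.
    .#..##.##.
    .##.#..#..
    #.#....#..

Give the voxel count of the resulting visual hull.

290 voxels

initial block: 10^3 = 1000
after view 1 [z-axis, 56 of 100 cells solid] → remaining = 560
after view 2 [y-axis, 52 of 100 cells solid] → remaining = 290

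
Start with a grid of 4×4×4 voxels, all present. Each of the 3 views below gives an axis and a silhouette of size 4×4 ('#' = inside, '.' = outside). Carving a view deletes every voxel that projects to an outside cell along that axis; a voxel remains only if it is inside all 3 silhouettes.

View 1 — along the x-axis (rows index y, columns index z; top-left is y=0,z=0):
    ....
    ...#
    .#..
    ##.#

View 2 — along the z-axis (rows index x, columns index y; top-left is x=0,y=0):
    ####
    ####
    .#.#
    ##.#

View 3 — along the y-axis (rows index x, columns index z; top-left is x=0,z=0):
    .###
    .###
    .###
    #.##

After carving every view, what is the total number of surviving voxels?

remaining voxels: 14

before carving: 64 voxels (4×4×4)
carve view 1 (along x, YZ-mask fill 5/16): 20 voxels remain
carve view 2 (along z, XY-mask fill 13/16): 18 voxels remain
carve view 3 (along y, XZ-mask fill 12/16): 14 voxels remain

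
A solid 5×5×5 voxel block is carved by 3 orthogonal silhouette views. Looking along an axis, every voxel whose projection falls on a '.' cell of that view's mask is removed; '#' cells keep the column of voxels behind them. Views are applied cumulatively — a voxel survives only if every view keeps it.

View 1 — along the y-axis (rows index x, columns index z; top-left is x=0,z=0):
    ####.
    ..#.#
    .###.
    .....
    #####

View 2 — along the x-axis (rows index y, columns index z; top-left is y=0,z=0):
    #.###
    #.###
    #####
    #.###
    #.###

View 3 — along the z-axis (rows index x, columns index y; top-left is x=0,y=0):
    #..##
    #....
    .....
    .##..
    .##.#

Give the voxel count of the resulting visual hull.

|visual hull| = 24

full grid |V| = 125
carve view 1 (along y, XZ-mask fill 14/25): 70 voxels remain
carve view 2 (along x, YZ-mask fill 21/25): 58 voxels remain
carve view 3 (along z, XY-mask fill 9/25): 24 voxels remain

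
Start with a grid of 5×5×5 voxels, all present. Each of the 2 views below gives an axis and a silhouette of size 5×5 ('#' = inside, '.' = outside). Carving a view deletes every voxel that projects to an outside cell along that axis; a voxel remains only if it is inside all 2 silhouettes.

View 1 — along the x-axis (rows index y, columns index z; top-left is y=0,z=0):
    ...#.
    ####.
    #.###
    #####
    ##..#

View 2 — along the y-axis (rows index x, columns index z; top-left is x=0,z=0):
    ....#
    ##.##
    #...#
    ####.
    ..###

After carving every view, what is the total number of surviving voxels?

remaining voxels: 48

before carving: 125 voxels (5×5×5)
step 1: project along x, AND mask (17/25) → |grid| = 85
step 2: project along y, AND mask (14/25) → |grid| = 48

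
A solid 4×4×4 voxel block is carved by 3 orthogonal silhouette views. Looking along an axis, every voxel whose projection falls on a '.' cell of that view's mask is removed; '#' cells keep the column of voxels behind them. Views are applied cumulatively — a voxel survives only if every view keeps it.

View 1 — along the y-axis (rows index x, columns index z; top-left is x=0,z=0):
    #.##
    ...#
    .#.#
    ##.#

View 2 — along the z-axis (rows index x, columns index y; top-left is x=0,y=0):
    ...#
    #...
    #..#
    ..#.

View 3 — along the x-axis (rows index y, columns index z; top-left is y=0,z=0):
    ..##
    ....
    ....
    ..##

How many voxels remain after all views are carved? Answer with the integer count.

5 voxels

full grid |V| = 64
  1. axis=1 (XZ plane), |mask|=9  ⇒  voxels=36
  2. axis=2 (XY plane), |mask|=5  ⇒  voxels=11
  3. axis=0 (YZ plane), |mask|=4  ⇒  voxels=5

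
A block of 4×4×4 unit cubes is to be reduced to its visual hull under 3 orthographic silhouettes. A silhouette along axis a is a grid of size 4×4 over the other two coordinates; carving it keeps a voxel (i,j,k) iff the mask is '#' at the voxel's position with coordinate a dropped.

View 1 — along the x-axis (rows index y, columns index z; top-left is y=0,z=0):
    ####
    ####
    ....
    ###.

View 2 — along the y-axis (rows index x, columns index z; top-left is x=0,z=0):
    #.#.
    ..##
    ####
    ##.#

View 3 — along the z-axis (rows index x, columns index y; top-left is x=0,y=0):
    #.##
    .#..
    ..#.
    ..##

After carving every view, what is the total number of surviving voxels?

|visual hull| = 8

initial block: 4^3 = 64
carve view 1 (along x, YZ-mask fill 11/16): 44 voxels remain
carve view 2 (along y, XZ-mask fill 11/16): 30 voxels remain
carve view 3 (along z, XY-mask fill 7/16): 8 voxels remain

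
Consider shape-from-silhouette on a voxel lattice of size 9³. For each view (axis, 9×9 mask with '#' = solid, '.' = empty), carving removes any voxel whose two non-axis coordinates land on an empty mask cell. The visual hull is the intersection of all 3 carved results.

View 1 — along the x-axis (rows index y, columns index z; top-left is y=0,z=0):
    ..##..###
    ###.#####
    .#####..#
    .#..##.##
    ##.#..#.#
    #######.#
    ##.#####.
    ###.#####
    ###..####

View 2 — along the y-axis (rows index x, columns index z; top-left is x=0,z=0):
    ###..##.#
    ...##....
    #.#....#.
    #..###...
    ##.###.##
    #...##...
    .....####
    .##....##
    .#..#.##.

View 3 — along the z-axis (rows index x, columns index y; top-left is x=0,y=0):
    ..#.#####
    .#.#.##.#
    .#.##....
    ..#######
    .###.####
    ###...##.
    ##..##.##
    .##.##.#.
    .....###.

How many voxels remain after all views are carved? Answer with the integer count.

initial block: 9^3 = 729
carve view 1 (along x, YZ-mask fill 59/81): 531 voxels remain
carve view 2 (along y, XZ-mask fill 37/81): 243 voxels remain
carve view 3 (along z, XY-mask fill 47/81): 158 voxels remain

voxel count = 158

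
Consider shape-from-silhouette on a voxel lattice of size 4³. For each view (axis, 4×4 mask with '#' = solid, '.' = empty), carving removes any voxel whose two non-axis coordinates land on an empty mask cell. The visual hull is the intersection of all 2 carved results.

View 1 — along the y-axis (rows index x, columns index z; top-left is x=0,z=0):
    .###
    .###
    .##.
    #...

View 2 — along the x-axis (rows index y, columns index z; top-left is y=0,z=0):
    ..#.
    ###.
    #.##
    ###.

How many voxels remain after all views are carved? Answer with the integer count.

before carving: 64 voxels (4×4×4)
  1. axis=1 (XZ plane), |mask|=9  ⇒  voxels=36
  2. axis=0 (YZ plane), |mask|=10  ⇒  voxels=23

remaining voxels: 23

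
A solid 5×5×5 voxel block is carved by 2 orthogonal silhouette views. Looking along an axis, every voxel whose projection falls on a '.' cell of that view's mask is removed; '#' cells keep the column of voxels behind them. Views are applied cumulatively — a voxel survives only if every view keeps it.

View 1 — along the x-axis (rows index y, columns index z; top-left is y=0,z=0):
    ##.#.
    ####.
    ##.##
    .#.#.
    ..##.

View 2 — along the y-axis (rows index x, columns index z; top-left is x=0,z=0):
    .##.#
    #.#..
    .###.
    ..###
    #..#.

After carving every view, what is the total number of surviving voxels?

39 voxels

initial block: 5^3 = 125
carve view 1 (along x, YZ-mask fill 15/25): 75 voxels remain
carve view 2 (along y, XZ-mask fill 13/25): 39 voxels remain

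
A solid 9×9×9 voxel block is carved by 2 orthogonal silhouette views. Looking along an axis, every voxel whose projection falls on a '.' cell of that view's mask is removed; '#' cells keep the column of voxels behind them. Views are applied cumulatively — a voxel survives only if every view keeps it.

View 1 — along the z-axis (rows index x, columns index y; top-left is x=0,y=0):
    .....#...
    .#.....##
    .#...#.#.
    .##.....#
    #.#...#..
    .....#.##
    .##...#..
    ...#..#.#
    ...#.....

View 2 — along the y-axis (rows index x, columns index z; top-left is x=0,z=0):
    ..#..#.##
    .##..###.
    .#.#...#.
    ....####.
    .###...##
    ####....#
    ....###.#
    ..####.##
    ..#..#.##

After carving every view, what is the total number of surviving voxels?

|visual hull| = 104

before carving: 729 voxels (9×9×9)
V1 z: intersect with XY mask (23 set) -- 207 left
V2 y: intersect with XZ mask (40 set) -- 104 left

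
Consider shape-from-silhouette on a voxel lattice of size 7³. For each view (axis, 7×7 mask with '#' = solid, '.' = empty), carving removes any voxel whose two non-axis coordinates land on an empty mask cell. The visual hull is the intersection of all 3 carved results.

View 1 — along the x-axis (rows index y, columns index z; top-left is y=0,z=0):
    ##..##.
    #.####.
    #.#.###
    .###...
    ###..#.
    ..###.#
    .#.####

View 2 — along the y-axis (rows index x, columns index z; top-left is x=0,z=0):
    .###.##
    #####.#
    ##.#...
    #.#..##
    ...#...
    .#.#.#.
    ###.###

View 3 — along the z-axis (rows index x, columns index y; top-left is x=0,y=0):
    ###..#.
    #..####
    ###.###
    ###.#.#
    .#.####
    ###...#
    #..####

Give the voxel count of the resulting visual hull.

initial block: 7^3 = 343
after view 1 [x-axis, 30 of 49 cells solid] → remaining = 210
after view 2 [y-axis, 28 of 49 cells solid] → remaining = 118
after view 3 [z-axis, 34 of 49 cells solid] → remaining = 81

|visual hull| = 81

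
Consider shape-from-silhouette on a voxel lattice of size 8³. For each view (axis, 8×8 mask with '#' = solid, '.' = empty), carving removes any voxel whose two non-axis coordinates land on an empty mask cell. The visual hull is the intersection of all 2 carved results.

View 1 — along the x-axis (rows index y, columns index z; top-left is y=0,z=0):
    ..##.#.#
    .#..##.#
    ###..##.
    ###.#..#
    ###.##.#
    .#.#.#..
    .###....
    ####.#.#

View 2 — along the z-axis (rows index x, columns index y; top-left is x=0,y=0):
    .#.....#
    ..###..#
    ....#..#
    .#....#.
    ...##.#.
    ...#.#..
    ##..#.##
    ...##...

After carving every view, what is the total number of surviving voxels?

before carving: 512 voxels (8×8×8)
[1] x-view keeps 36 columns → grid now 288
[2] z-view keeps 22 columns → grid now 107

107 voxels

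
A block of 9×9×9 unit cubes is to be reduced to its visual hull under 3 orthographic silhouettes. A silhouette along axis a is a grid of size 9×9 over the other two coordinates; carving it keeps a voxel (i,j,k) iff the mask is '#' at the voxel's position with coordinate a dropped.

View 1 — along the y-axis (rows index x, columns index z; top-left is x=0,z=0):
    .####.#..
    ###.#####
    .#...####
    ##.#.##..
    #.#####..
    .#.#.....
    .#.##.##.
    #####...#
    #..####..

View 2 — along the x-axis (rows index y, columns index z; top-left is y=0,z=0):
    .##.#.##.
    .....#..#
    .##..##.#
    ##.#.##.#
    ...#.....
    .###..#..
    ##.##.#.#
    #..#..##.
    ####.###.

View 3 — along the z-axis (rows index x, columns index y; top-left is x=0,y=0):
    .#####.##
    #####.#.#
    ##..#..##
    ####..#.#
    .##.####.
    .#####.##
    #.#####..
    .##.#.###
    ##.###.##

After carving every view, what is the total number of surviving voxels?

start: 9×9×9 = 729 voxels
step 1: project along y, AND mask (47/81) → |grid| = 423
step 2: project along x, AND mask (40/81) → |grid| = 222
step 3: project along z, AND mask (57/81) → |grid| = 150

150 voxels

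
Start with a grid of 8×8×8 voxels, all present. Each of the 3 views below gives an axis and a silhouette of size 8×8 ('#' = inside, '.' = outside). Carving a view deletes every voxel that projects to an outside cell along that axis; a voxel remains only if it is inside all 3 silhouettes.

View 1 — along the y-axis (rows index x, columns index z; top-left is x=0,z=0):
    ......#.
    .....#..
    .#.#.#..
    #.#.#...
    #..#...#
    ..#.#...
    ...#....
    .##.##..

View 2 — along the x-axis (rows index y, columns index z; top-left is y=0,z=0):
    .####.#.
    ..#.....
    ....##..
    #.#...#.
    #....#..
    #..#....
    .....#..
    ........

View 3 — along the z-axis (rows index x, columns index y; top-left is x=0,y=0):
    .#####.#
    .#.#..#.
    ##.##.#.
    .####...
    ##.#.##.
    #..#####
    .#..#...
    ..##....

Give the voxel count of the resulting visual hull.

full grid |V| = 512
  1. axis=1 (XZ plane), |mask|=18  ⇒  voxels=144
  2. axis=0 (YZ plane), |mask|=16  ⇒  voxels=40
  3. axis=2 (XY plane), |mask|=33  ⇒  voxels=21

voxel count = 21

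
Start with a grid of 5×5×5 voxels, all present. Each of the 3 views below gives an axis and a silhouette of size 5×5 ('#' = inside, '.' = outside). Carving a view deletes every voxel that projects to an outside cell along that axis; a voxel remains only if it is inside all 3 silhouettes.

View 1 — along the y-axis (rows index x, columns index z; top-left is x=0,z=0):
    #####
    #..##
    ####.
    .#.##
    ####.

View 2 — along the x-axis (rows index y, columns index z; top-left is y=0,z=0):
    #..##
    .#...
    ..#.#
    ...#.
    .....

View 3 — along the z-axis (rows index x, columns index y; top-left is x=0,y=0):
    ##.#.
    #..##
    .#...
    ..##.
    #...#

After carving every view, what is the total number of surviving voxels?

initial block: 5^3 = 125
step 1: project along y, AND mask (19/25) → |grid| = 95
step 2: project along x, AND mask (7/25) → |grid| = 27
step 3: project along z, AND mask (11/25) → |grid| = 14

|visual hull| = 14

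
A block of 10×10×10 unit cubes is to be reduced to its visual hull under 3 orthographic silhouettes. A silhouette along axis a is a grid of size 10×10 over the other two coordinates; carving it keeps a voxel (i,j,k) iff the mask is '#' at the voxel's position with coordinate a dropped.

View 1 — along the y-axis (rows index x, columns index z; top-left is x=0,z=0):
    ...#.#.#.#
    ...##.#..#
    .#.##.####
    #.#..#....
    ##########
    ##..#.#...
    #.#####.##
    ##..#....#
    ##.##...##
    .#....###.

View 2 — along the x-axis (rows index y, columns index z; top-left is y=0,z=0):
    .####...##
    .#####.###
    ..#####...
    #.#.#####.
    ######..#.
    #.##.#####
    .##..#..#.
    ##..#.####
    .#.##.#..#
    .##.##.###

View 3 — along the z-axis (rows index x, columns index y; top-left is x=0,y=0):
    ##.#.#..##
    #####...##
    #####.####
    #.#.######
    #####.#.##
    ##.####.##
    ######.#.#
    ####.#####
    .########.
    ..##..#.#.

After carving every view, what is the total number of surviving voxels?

initial block: 10^3 = 1000
after view 1 [y-axis, 54 of 100 cells solid] → remaining = 540
after view 2 [x-axis, 64 of 100 cells solid] → remaining = 342
after view 3 [z-axis, 75 of 100 cells solid] → remaining = 262

|visual hull| = 262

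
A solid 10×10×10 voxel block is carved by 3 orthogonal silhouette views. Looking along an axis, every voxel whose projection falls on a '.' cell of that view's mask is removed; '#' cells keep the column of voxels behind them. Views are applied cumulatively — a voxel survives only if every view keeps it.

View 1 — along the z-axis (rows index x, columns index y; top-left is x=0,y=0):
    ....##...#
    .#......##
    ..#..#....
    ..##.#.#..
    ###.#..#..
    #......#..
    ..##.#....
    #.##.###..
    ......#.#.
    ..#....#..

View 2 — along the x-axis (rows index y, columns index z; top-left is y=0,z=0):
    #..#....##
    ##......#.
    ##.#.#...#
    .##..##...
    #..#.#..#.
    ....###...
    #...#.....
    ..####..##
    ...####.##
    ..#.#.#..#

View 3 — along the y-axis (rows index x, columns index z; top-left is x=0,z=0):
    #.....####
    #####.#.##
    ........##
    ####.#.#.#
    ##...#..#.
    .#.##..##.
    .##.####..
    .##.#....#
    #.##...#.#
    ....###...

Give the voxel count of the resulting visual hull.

remaining voxels: 74

start: 10×10×10 = 1000 voxels
  1. axis=2 (XY plane), |mask|=32  ⇒  voxels=320
  2. axis=0 (YZ plane), |mask|=41  ⇒  voxels=137
  3. axis=1 (XZ plane), |mask|=49  ⇒  voxels=74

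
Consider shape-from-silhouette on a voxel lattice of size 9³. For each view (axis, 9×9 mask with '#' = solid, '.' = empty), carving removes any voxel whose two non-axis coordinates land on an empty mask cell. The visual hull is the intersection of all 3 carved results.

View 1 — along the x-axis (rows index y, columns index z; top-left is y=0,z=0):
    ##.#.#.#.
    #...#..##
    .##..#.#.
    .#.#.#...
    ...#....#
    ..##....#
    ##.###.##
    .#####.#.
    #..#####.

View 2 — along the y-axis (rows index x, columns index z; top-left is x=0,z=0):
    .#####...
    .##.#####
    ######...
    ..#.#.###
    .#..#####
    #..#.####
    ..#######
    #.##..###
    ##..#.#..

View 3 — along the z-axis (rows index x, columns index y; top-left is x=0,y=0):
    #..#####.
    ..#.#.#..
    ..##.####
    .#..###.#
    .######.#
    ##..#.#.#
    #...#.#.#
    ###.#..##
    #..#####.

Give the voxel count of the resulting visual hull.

full grid |V| = 729
V1 x: intersect with YZ mask (40 set) -- 360 left
V2 y: intersect with XZ mask (52 set) -- 225 left
V3 z: intersect with XY mask (48 set) -- 140 left

140 voxels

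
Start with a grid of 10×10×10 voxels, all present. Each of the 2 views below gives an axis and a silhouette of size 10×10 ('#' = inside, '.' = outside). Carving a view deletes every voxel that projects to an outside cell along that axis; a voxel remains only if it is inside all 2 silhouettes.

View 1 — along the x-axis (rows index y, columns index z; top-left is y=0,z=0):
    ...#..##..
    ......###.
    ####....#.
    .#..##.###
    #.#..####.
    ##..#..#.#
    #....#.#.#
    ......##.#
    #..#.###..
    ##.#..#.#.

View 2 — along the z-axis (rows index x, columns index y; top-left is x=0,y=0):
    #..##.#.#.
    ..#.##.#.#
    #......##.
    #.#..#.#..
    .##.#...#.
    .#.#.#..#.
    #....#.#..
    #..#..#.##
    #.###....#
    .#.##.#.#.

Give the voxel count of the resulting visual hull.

full grid |V| = 1000
step 1: project along x, AND mask (45/100) → |grid| = 450
step 2: project along z, AND mask (43/100) → |grid| = 196

remaining voxels: 196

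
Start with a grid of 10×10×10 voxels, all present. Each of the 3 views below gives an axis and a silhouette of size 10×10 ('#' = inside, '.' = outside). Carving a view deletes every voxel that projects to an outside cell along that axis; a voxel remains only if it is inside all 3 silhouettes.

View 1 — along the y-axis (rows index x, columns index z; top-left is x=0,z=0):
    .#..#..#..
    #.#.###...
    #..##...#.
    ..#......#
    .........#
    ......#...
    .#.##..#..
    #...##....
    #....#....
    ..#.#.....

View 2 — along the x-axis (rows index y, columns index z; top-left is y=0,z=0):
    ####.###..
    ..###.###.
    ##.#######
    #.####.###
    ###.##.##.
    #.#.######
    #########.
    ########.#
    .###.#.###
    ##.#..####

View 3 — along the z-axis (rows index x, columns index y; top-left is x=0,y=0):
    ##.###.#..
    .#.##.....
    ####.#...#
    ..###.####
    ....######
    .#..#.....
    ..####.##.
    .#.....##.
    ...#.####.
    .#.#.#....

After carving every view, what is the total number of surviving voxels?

start: 10×10×10 = 1000 voxels
V1 y: intersect with XZ mask (27 set) -- 270 left
V2 x: intersect with YZ mask (77 set) -- 206 left
V3 z: intersect with XY mask (47 set) -- 98 left

remaining voxels: 98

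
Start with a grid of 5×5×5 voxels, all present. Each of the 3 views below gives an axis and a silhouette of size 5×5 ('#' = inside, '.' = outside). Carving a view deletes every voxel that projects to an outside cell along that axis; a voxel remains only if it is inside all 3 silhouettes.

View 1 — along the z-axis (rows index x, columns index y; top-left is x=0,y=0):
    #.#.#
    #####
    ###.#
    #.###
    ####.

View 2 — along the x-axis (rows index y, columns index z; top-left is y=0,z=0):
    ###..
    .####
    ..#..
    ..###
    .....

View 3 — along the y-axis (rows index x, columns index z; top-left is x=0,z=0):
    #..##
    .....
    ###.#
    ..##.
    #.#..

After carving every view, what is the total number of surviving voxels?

remaining voxels: 17

initial block: 5^3 = 125
after view 1 [z-axis, 20 of 25 cells solid] → remaining = 100
after view 2 [x-axis, 11 of 25 cells solid] → remaining = 41
after view 3 [y-axis, 11 of 25 cells solid] → remaining = 17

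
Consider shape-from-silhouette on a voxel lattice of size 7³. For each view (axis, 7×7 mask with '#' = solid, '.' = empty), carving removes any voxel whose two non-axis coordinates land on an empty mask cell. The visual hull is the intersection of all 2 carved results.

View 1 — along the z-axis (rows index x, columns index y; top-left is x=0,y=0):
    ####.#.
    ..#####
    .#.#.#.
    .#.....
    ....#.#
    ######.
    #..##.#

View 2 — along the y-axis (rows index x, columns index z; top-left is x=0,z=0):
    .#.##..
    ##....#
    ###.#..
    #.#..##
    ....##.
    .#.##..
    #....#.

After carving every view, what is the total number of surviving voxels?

remaining voxels: 76

initial block: 7^3 = 343
[1] z-view keeps 26 columns → grid now 182
[2] y-view keeps 21 columns → grid now 76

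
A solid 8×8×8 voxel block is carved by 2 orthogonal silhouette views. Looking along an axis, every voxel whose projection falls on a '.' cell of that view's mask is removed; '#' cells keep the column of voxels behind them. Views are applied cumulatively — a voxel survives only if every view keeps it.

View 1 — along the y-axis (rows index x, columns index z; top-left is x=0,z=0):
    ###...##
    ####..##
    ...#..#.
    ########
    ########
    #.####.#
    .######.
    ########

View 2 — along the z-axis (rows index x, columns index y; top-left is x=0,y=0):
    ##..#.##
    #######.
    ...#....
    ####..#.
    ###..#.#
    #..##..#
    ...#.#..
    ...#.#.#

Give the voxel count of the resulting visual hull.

before carving: 512 voxels (8×8×8)
[1] y-view keeps 49 columns → grid now 392
[2] z-view keeps 32 columns → grid now 209

209 voxels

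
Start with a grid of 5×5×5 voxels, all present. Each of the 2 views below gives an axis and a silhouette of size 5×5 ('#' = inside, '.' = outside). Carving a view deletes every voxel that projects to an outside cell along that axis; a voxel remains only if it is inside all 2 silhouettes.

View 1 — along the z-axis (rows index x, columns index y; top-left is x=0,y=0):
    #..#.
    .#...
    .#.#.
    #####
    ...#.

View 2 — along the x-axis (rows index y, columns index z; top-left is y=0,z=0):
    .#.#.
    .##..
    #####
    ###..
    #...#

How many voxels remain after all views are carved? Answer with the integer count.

before carving: 125 voxels (5×5×5)
after view 1 [z-axis, 11 of 25 cells solid] → remaining = 55
after view 2 [x-axis, 14 of 25 cells solid] → remaining = 29

voxel count = 29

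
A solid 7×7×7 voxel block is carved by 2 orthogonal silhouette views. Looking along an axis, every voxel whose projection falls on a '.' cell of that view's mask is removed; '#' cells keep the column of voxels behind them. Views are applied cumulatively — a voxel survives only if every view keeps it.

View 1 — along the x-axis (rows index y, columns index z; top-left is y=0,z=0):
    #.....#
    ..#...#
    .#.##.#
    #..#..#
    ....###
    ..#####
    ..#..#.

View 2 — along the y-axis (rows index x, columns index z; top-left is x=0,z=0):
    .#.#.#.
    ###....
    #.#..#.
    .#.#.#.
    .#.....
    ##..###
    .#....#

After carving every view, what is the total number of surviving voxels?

voxel count = 51

full grid |V| = 343
  1. axis=0 (YZ plane), |mask|=21  ⇒  voxels=147
  2. axis=1 (XZ plane), |mask|=20  ⇒  voxels=51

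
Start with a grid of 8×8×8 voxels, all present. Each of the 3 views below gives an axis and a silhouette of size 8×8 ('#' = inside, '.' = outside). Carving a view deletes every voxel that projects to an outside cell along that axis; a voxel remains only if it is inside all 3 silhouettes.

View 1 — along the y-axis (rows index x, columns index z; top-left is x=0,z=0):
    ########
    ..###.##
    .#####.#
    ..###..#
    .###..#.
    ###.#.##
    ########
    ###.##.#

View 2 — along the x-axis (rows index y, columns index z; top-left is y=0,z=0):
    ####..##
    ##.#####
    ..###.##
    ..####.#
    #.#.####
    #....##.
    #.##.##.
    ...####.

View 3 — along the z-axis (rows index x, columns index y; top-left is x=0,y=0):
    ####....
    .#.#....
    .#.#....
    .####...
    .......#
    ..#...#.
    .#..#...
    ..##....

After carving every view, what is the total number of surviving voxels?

remaining voxels: 84

initial block: 8^3 = 512
[1] y-view keeps 47 columns → grid now 376
[2] x-view keeps 41 columns → grid now 237
[3] z-view keeps 19 columns → grid now 84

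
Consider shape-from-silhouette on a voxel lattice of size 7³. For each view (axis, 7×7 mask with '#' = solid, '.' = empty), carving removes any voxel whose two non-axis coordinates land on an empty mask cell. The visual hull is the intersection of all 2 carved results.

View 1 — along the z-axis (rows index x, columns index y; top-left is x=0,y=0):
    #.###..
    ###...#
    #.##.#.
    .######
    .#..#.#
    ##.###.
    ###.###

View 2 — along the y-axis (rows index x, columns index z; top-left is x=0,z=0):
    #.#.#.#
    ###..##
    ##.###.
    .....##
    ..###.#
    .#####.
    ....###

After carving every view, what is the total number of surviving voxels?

full grid |V| = 343
after view 1 [z-axis, 32 of 49 cells solid] → remaining = 224
after view 2 [y-axis, 28 of 49 cells solid] → remaining = 123

123 voxels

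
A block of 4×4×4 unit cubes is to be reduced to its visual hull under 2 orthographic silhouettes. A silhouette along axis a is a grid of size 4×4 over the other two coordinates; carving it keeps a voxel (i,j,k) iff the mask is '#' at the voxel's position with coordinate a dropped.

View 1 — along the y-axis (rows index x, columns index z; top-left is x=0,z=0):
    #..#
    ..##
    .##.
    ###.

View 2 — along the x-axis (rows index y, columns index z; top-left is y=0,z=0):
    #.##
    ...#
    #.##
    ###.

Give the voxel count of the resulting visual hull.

|visual hull| = 23

full grid |V| = 64
after view 1 [y-axis, 9 of 16 cells solid] → remaining = 36
after view 2 [x-axis, 10 of 16 cells solid] → remaining = 23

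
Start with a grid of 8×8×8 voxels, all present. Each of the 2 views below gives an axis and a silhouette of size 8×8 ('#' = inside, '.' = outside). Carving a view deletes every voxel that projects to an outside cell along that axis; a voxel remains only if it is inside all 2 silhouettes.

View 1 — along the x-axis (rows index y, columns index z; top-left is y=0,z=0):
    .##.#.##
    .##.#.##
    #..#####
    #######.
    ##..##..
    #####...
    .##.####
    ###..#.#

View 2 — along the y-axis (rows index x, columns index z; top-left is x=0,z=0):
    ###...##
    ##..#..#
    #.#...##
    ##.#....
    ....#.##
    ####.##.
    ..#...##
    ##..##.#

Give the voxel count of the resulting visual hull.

full grid |V| = 512
V1 x: intersect with YZ mask (43 set) -- 344 left
V2 y: intersect with XZ mask (33 set) -- 181 left

voxel count = 181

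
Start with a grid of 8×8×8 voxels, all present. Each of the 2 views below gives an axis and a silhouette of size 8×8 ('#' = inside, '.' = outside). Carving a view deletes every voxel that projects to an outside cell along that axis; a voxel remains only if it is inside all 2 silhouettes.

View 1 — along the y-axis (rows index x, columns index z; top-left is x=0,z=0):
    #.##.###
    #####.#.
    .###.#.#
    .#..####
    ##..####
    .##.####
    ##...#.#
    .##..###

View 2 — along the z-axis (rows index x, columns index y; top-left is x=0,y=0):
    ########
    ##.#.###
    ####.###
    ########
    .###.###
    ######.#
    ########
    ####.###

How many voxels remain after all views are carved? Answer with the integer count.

start: 8×8×8 = 512 voxels
[1] y-view keeps 43 columns → grid now 344
[2] z-view keeps 57 columns → grid now 304

|visual hull| = 304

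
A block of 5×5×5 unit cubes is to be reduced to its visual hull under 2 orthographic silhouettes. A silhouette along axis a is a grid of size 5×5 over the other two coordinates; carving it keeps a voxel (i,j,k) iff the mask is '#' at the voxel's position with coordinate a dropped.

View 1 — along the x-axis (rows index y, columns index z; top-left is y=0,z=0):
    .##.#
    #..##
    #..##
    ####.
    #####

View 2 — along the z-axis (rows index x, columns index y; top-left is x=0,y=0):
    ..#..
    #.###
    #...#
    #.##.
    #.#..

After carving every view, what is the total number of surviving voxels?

before carving: 125 voxels (5×5×5)
carve view 1 (along x, YZ-mask fill 18/25): 90 voxels remain
carve view 2 (along z, XY-mask fill 12/25): 42 voxels remain

|visual hull| = 42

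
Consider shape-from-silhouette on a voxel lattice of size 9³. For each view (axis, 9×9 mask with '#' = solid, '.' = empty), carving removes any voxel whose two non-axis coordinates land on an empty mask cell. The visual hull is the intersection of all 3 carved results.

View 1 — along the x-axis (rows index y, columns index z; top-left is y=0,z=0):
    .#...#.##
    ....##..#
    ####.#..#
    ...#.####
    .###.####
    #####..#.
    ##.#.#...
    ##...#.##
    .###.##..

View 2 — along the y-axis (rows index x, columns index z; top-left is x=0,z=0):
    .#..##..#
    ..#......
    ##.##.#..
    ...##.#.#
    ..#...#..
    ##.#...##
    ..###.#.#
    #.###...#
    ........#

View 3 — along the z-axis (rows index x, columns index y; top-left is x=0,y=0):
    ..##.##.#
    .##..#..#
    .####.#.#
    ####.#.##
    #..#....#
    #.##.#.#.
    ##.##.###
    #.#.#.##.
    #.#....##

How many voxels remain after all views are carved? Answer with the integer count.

full grid |V| = 729
[1] x-view keeps 45 columns → grid now 405
[2] y-view keeps 32 columns → grid now 150
[3] z-view keeps 46 columns → grid now 93

93 voxels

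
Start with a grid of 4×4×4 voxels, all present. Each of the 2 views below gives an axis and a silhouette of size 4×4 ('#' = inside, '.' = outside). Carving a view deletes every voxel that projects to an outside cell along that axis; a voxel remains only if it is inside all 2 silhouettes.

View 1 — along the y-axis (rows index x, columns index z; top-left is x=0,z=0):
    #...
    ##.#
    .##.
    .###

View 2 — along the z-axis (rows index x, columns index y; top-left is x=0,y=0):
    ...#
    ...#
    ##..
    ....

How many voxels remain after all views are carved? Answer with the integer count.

|visual hull| = 8

start: 4×4×4 = 64 voxels
  1. axis=1 (XZ plane), |mask|=9  ⇒  voxels=36
  2. axis=2 (XY plane), |mask|=4  ⇒  voxels=8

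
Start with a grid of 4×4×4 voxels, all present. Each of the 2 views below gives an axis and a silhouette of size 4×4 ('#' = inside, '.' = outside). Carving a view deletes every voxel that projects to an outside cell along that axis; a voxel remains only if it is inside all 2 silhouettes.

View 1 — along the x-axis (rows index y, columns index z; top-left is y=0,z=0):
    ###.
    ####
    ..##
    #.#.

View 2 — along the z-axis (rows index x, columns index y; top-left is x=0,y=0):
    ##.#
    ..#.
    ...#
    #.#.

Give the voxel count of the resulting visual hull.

|visual hull| = 18

full grid |V| = 64
  1. axis=0 (YZ plane), |mask|=11  ⇒  voxels=44
  2. axis=2 (XY plane), |mask|=7  ⇒  voxels=18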